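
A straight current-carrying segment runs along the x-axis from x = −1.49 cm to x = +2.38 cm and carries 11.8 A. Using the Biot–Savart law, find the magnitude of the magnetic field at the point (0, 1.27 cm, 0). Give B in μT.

B ≈ 153 μT

For a finite straight segment, B = (μ₀I/4πd)(sinθ₁ + sinθ₂), where θ₁, θ₂ are the angles from the perpendicular to each end.
The perpendicular distance is d = 0.0127 m; the end-offsets along the wire are a = 0.0149 m and b = 0.0238 m.
sinθ₁ = 0.0149/√(0.0149²+0.0127²) = 0.7611; sinθ₂ = 0.0238/√(0.0238²+0.0127²) = 0.8823.
B = (4π×10⁻⁷ × 11.8) / (4π × 0.0127) × (0.7611 + 0.8823) = 1.53×10⁻⁴ T.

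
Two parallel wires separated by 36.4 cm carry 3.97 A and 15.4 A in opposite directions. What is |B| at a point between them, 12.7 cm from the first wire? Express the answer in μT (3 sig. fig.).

Each long wire gives B = μ₀I/(2πd). Distances are d₁ = 0.127 m and d₂ = 0.237 m.
B₁ = 6.25×10⁻⁶ T, B₂ = 1.30×10⁻⁵ T.
Between antiparallel currents both contributions point the same way, so they add. B = B₁ + B₂ = 6.25×10⁻⁶ + 1.30×10⁻⁵ = 1.92×10⁻⁵ T.

B ≈ 19.2 μT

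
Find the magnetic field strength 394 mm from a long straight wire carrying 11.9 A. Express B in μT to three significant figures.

B ≈ 6.04 μT

For an infinitely long straight wire, B = μ₀I/(2πd).
B = (4π×10⁻⁷ × 11.9) / (2π × 0.394) = 6.04×10⁻⁶ T.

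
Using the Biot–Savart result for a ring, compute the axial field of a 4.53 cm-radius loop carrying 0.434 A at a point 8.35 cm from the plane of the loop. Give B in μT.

On the axis of a circular loop, B = μ₀IR² / [2(R²+z²)^(3/2)].
R² + z² = (0.0453)² + (0.0835)² = 0.009024 m², and (R²+z²)^(3/2) = 8.57×10⁻⁴ m³.
B = (4π×10⁻⁷ × 0.434 × 0.002052) / (2 × 8.57×10⁻⁴) = 6.53×10⁻⁷ T.

B ≈ 0.653 μT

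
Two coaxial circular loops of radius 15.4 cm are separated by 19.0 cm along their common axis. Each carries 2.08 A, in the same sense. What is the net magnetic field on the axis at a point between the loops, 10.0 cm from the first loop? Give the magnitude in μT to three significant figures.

B ≈ 10.5 μT

Each loop contributes B = μ₀IR²/[2(R²+z²)^(3/2)] on the axis, with z measured from that loop.
Loop 1 (z = 0.1 m): B₁ = 5.01×10⁻⁶ T. Loop 2 (z = 0.09 m): B₂ = 5.46×10⁻⁶ T.
The fields add: B = B₁ + B₂ = 1.05×10⁻⁵ T.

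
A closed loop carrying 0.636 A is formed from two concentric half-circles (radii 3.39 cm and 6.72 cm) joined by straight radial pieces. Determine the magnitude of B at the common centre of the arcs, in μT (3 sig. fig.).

B ≈ 2.92 μT

The radial connectors point toward the centre, so dl × r̂ = 0 and they contribute nothing.
Each semicircle gives μ₀I/(4R): inner arc 5.89×10⁻⁶ T, outer arc 2.97×10⁻⁶ T.
The two arcs carry current in opposite angular senses, so their fields oppose: B = |5.89×10⁻⁶ − 2.97×10⁻⁶| = 2.92×10⁻⁶ T.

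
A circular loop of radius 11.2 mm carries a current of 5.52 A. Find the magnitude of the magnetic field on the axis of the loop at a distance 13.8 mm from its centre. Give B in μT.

On the axis of a circular loop, B = μ₀IR² / [2(R²+z²)^(3/2)].
R² + z² = (0.0112)² + (0.0138)² = 0.0003159 m², and (R²+z²)^(3/2) = 5.61×10⁻⁶ m³.
B = (4π×10⁻⁷ × 5.52 × 0.0001254) / (2 × 5.61×10⁻⁶) = 7.75×10⁻⁵ T.

B ≈ 77.5 μT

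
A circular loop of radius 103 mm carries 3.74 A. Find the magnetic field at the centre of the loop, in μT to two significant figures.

At the centre of a circular loop the Biot–Savart law gives B = μ₀I/(2R).
B = (4π×10⁻⁷ × 3.74) / (2 × 0.103) = 2.28×10⁻⁵ T.

B ≈ 23 μT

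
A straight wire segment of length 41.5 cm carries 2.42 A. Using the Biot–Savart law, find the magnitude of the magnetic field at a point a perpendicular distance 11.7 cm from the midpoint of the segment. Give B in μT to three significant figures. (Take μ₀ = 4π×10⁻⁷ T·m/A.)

B ≈ 3.60 μT

For a finite straight segment, B = (μ₀I/4πd)(sinθ₁ + sinθ₂), where θ₁, θ₂ are the angles from the perpendicular to each end.
The perpendicular from the point meets the wire at its midpoint, so each end is L/2 = 0.2075 m away along the wire.
sinθ₁ = 0.2075/√(0.2075²+0.117²) = 0.8711; sinθ₂ = 0.2075/√(0.2075²+0.117²) = 0.8711.
B = (4π×10⁻⁷ × 2.42) / (4π × 0.117) × (0.8711 + 0.8711) = 3.60×10⁻⁶ T.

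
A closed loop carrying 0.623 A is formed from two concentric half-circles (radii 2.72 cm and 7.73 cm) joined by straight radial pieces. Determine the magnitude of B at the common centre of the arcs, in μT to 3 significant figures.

B ≈ 4.66 μT

The radial connectors point toward the centre, so dl × r̂ = 0 and they contribute nothing.
Each semicircle gives μ₀I/(4R): inner arc 7.20×10⁻⁶ T, outer arc 2.53×10⁻⁶ T.
The two arcs carry current in opposite angular senses, so their fields oppose: B = |7.20×10⁻⁶ − 2.53×10⁻⁶| = 4.66×10⁻⁶ T.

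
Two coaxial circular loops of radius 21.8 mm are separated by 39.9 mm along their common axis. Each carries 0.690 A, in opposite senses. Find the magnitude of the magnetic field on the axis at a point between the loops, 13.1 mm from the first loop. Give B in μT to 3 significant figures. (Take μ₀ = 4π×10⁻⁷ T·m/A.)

B ≈ 7.53 μT

Each loop contributes B = μ₀IR²/[2(R²+z²)^(3/2)] on the axis, with z measured from that loop.
Loop 1 (z = 0.0131 m): B₁ = 1.25×10⁻⁵ T. Loop 2 (z = 0.0268 m): B₂ = 5.00×10⁻⁶ T.
The fields oppose: B = |B₁ − B₂| = 7.53×10⁻⁶ T.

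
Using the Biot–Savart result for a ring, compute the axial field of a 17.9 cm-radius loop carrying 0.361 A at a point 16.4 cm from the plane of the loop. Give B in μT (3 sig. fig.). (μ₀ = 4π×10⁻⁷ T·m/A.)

B ≈ 0.508 μT

On the axis of a circular loop, B = μ₀IR² / [2(R²+z²)^(3/2)].
R² + z² = (0.179)² + (0.164)² = 0.05894 m², and (R²+z²)^(3/2) = 1.43×10⁻² m³.
B = (4π×10⁻⁷ × 0.361 × 0.03204) / (2 × 1.43×10⁻²) = 5.08×10⁻⁷ T.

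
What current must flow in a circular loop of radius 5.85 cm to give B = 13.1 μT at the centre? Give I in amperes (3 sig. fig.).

I ≈ 1.22 A

At the centre of a circular loop B = μ₀I/(2R), so I = 2RB/μ₀.
With R = 0.0585 m, I = 2 × 0.0585 × 1.31×10⁻⁵ / (4π×10⁻⁷) = 1.22 A.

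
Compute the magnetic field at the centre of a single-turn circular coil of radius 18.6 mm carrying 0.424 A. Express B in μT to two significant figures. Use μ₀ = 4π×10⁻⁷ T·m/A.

At the centre of a circular loop the Biot–Savart law gives B = μ₀I/(2R).
B = (4π×10⁻⁷ × 0.424) / (2 × 0.0186) = 1.43×10⁻⁵ T.

B ≈ 14 μT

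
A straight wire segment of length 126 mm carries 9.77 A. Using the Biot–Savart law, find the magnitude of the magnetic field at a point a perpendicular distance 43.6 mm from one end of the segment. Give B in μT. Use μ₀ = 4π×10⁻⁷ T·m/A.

For a finite straight segment, B = (μ₀I/4πd)(sinθ₁ + sinθ₂), where θ₁, θ₂ are the angles from the perpendicular to each end.
The perpendicular foot is at one end, so the two end-offsets along the wire are 0 and L = 0.126 m.
sinθ₁ = 0/√(0²+0.0436²) = 0.0000; sinθ₂ = 0.126/√(0.126²+0.0436²) = 0.9450.
B = (4π×10⁻⁷ × 9.77) / (4π × 0.0436) × (0.0000 + 0.9450) = 2.12×10⁻⁵ T.

B ≈ 21.2 μT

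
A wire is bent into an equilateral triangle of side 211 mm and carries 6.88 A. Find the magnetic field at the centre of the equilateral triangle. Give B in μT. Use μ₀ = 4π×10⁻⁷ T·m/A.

Each side is a finite straight segment at perpendicular distance d = a/(2 tan(π/3)) = 0.06091 m from the centre, with end-angles ±π/3.
One side contributes B₁ = (μ₀I/4πd)·2 sin(π/3) = 1.96×10⁻⁵ T.
All 3 sides add in the same direction: B = 3 × 1.96×10⁻⁵ = 5.87×10⁻⁵ T.

B ≈ 58.7 μT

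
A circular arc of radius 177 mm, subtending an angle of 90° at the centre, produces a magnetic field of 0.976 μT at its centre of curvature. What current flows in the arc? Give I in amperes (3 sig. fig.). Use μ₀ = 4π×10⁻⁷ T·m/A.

For a circular arc, B = μ₀Iφ/(4πR) with φ in radians; here φ = 1.571 rad.
So I = 4πRB/(μ₀φ) = 4π × 0.177 × 9.76×10⁻⁷ / (4π×10⁻⁷ × 1.571) = 1.10 A.

I ≈ 1.10 A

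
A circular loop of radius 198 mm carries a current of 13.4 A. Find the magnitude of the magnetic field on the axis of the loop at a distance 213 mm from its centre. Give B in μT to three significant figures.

On the axis of a circular loop, B = μ₀IR² / [2(R²+z²)^(3/2)].
R² + z² = (0.198)² + (0.213)² = 0.08457 m², and (R²+z²)^(3/2) = 2.46×10⁻² m³.
B = (4π×10⁻⁷ × 13.4 × 0.0392) / (2 × 2.46×10⁻²) = 1.34×10⁻⁵ T.

B ≈ 13.4 μT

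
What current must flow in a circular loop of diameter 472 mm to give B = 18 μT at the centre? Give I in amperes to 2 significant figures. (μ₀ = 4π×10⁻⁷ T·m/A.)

At the centre of a circular loop B = μ₀I/(2R), so I = 2RB/μ₀.
With R = 0.236 m, I = 2 × 0.236 × 1.80×10⁻⁵ / (4π×10⁻⁷) = 6.76 A.

I ≈ 6.8 A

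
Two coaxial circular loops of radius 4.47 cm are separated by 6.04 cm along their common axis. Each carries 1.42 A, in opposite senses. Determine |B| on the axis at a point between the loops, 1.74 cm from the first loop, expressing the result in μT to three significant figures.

B ≈ 8.68 μT

Each loop contributes B = μ₀IR²/[2(R²+z²)^(3/2)] on the axis, with z measured from that loop.
Loop 1 (z = 0.0174 m): B₁ = 1.62×10⁻⁵ T. Loop 2 (z = 0.043 m): B₂ = 7.47×10⁻⁶ T.
The fields oppose: B = |B₁ − B₂| = 8.68×10⁻⁶ T.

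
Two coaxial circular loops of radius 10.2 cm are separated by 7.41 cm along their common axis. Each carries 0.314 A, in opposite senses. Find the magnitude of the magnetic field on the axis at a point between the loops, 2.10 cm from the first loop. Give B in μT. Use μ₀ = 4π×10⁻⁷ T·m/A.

Each loop contributes B = μ₀IR²/[2(R²+z²)^(3/2)] on the axis, with z measured from that loop.
Loop 1 (z = 0.021 m): B₁ = 1.82×10⁻⁶ T. Loop 2 (z = 0.0531 m): B₂ = 1.35×10⁻⁶ T.
The fields oppose: B = |B₁ − B₂| = 4.68×10⁻⁷ T.

B ≈ 0.468 μT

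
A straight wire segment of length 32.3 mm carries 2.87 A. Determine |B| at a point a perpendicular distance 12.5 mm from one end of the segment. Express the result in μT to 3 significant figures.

For a finite straight segment, B = (μ₀I/4πd)(sinθ₁ + sinθ₂), where θ₁, θ₂ are the angles from the perpendicular to each end.
The perpendicular foot is at one end, so the two end-offsets along the wire are 0 and L = 0.0323 m.
sinθ₁ = 0/√(0²+0.0125²) = 0.0000; sinθ₂ = 0.0323/√(0.0323²+0.0125²) = 0.9326.
B = (4π×10⁻⁷ × 2.87) / (4π × 0.0125) × (0.0000 + 0.9326) = 2.14×10⁻⁵ T.

B ≈ 21.4 μT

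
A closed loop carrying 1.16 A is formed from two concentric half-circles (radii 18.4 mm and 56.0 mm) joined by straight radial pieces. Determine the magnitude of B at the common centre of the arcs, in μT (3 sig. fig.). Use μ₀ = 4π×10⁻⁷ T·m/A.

The radial connectors point toward the centre, so dl × r̂ = 0 and they contribute nothing.
Each semicircle gives μ₀I/(4R): inner arc 1.98×10⁻⁵ T, outer arc 6.51×10⁻⁶ T.
The two arcs carry current in opposite angular senses, so their fields oppose: B = |1.98×10⁻⁵ − 6.51×10⁻⁶| = 1.33×10⁻⁵ T.

B ≈ 13.3 μT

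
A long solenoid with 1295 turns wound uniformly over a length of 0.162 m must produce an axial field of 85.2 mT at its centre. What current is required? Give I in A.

I ≈ 8.48 A

Inside a long solenoid B = μ₀nI with n = 7994 m⁻¹, so I = B/(μ₀n).
I = 8.52×10⁻² / (4π×10⁻⁷ × 7994) = 8.48 A.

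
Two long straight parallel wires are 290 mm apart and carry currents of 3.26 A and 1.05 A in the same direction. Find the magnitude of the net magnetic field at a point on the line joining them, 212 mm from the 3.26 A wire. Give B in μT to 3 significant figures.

B ≈ 0.383 μT

Each long wire gives B = μ₀I/(2πd). Distances are d₁ = 0.212 m and d₂ = 0.078 m.
B₁ = 3.08×10⁻⁶ T, B₂ = 2.69×10⁻⁶ T.
Between parallel currents the two contributions point in opposite directions, so they subtract. B = |B₁ − B₂| = |3.08×10⁻⁶ − 2.69×10⁻⁶| = 3.83×10⁻⁷ T.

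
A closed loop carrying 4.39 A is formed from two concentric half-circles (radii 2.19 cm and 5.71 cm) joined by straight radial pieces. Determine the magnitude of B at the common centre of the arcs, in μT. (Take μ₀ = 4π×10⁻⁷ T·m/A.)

The radial connectors point toward the centre, so dl × r̂ = 0 and they contribute nothing.
Each semicircle gives μ₀I/(4R): inner arc 6.30×10⁻⁵ T, outer arc 2.42×10⁻⁵ T.
The two arcs carry current in opposite angular senses, so their fields oppose: B = |6.30×10⁻⁵ − 2.42×10⁻⁵| = 3.88×10⁻⁵ T.

B ≈ 38.8 μT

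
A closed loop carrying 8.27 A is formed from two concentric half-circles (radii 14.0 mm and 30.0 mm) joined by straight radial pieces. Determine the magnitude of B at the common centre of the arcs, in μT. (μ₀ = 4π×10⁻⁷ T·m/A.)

B ≈ 99.0 μT

The radial connectors point toward the centre, so dl × r̂ = 0 and they contribute nothing.
Each semicircle gives μ₀I/(4R): inner arc 1.86×10⁻⁴ T, outer arc 8.66×10⁻⁵ T.
The two arcs carry current in opposite angular senses, so their fields oppose: B = |1.86×10⁻⁴ − 8.66×10⁻⁵| = 9.90×10⁻⁵ T.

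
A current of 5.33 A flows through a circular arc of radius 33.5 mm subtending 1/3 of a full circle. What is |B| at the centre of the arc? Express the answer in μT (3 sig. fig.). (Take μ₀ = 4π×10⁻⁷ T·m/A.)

B ≈ 33.3 μT

The Biot–Savart field of a circular arc at its centre is B = μ₀Iφ/(4πR), with φ = 2.094 rad.
B = (4π×10⁻⁷ × 5.33 × 2.094) / (4π × 0.0335) = 3.33×10⁻⁵ T.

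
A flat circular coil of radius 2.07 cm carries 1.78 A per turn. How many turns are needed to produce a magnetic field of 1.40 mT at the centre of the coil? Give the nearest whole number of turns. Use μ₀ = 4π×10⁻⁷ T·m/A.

N = 26

For an N-turn coil, B = Nμ₀I/(2R). A single turn gives B₁ = 5.40×10⁻⁵ T with R = 0.0207 m.
N = B/B₁ = 1.40×10⁻³ / 5.40×10⁻⁵ = 25.91.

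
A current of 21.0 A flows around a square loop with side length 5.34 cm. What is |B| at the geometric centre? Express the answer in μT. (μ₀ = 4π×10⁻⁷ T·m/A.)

B ≈ 445 μT

Each side is a finite straight segment at perpendicular distance d = a/(2 tan(π/4)) = 0.0267 m from the centre, with end-angles ±π/4.
One side contributes B₁ = (μ₀I/4πd)·2 sin(π/4) = 1.11×10⁻⁴ T.
All 4 sides add in the same direction: B = 4 × 1.11×10⁻⁴ = 4.45×10⁻⁴ T.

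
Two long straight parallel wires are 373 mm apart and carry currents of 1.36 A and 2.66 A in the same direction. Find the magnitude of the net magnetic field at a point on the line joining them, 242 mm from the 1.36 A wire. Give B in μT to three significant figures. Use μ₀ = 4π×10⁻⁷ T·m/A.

B ≈ 2.94 μT

Each long wire gives B = μ₀I/(2πd). Distances are d₁ = 0.242 m and d₂ = 0.131 m.
B₁ = 1.12×10⁻⁶ T, B₂ = 4.06×10⁻⁶ T.
Between parallel currents the two contributions point in opposite directions, so they subtract. B = |B₁ − B₂| = |1.12×10⁻⁶ − 4.06×10⁻⁶| = 2.94×10⁻⁶ T.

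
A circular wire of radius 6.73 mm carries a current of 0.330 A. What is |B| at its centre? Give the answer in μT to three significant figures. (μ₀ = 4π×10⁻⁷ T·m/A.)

B ≈ 30.8 μT

At the centre of a circular loop the Biot–Savart law gives B = μ₀I/(2R).
B = (4π×10⁻⁷ × 0.330) / (2 × 0.00673) = 3.08×10⁻⁵ T.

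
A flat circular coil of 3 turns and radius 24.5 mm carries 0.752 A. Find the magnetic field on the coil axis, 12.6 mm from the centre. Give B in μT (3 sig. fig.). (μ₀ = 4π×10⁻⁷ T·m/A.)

B ≈ 40.7 μT

For an N-turn flat coil, B = Nμ₀IR²/[2(R²+z²)^(3/2)] with R = 0.0245 m, z = 0.0126 m.
B = 3 × 1.36×10⁻⁵ T = 4.07×10⁻⁵ T.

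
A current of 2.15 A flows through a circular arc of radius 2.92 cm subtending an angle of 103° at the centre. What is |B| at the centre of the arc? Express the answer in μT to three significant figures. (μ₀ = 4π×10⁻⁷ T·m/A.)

B ≈ 13.2 μT

The Biot–Savart field of a circular arc at its centre is B = μ₀Iφ/(4πR), with φ = 1.798 rad.
B = (4π×10⁻⁷ × 2.15 × 1.798) / (4π × 0.0292) = 1.32×10⁻⁵ T.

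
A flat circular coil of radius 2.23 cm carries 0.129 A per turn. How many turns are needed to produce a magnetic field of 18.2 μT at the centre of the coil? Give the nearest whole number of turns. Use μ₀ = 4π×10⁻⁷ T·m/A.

N = 5

For an N-turn coil, B = Nμ₀I/(2R). A single turn gives B₁ = 3.63×10⁻⁶ T with R = 0.0223 m.
N = B/B₁ = 1.82×10⁻⁵ / 3.63×10⁻⁶ = 5.01.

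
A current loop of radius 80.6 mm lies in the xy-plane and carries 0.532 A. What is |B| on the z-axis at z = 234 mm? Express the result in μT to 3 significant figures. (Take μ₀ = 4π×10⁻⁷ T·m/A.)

B ≈ 0.143 μT

On the axis of a circular loop, B = μ₀IR² / [2(R²+z²)^(3/2)].
R² + z² = (0.0806)² + (0.234)² = 0.06125 m², and (R²+z²)^(3/2) = 1.52×10⁻² m³.
B = (4π×10⁻⁷ × 0.532 × 0.006496) / (2 × 1.52×10⁻²) = 1.43×10⁻⁷ T.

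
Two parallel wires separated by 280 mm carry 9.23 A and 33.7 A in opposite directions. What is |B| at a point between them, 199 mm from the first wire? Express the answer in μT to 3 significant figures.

Each long wire gives B = μ₀I/(2πd). Distances are d₁ = 0.199 m and d₂ = 0.081 m.
B₁ = 9.28×10⁻⁶ T, B₂ = 8.32×10⁻⁵ T.
Between antiparallel currents both contributions point the same way, so they add. B = B₁ + B₂ = 9.28×10⁻⁶ + 8.32×10⁻⁵ = 9.25×10⁻⁵ T.

B ≈ 92.5 μT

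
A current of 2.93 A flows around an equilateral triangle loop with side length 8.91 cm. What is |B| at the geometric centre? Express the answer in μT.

Each side is a finite straight segment at perpendicular distance d = a/(2 tan(π/3)) = 0.02572 m from the centre, with end-angles ±π/3.
One side contributes B₁ = (μ₀I/4πd)·2 sin(π/3) = 1.97×10⁻⁵ T.
All 3 sides add in the same direction: B = 3 × 1.97×10⁻⁵ = 5.92×10⁻⁵ T.

B ≈ 59.2 μT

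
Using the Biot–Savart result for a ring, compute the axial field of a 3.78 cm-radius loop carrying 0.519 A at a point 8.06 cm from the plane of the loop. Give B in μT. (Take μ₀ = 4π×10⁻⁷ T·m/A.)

On the axis of a circular loop, B = μ₀IR² / [2(R²+z²)^(3/2)].
R² + z² = (0.0378)² + (0.0806)² = 0.007925 m², and (R²+z²)^(3/2) = 7.06×10⁻⁴ m³.
B = (4π×10⁻⁷ × 0.519 × 0.001429) / (2 × 7.06×10⁻⁴) = 6.60×10⁻⁷ T.

B ≈ 0.660 μT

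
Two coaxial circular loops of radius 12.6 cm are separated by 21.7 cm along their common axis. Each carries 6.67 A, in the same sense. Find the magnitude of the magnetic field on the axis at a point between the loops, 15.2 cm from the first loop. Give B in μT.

B ≈ 32.0 μT

Each loop contributes B = μ₀IR²/[2(R²+z²)^(3/2)] on the axis, with z measured from that loop.
Loop 1 (z = 0.152 m): B₁ = 8.65×10⁻⁶ T. Loop 2 (z = 0.065 m): B₂ = 2.33×10⁻⁵ T.
The fields add: B = B₁ + B₂ = 3.20×10⁻⁵ T.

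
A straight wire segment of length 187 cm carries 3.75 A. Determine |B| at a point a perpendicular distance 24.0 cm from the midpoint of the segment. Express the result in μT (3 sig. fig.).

B ≈ 3.03 μT

For a finite straight segment, B = (μ₀I/4πd)(sinθ₁ + sinθ₂), where θ₁, θ₂ are the angles from the perpendicular to each end.
The perpendicular from the point meets the wire at its midpoint, so each end is L/2 = 0.935 m away along the wire.
sinθ₁ = 0.935/√(0.935²+0.24²) = 0.9686; sinθ₂ = 0.935/√(0.935²+0.24²) = 0.9686.
B = (4π×10⁻⁷ × 3.75) / (4π × 0.24) × (0.9686 + 0.9686) = 3.03×10⁻⁶ T.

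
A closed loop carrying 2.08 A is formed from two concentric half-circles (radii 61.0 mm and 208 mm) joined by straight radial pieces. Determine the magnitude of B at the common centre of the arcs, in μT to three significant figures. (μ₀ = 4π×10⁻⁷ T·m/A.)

The radial connectors point toward the centre, so dl × r̂ = 0 and they contribute nothing.
Each semicircle gives μ₀I/(4R): inner arc 1.07×10⁻⁵ T, outer arc 3.14×10⁻⁶ T.
The two arcs carry current in opposite angular senses, so their fields oppose: B = |1.07×10⁻⁵ − 3.14×10⁻⁶| = 7.57×10⁻⁶ T.

B ≈ 7.57 μT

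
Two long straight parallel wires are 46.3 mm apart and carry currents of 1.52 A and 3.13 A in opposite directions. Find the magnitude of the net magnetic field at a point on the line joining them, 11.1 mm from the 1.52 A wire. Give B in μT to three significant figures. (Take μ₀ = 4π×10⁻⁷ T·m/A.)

Each long wire gives B = μ₀I/(2πd). Distances are d₁ = 0.0111 m and d₂ = 0.0352 m.
B₁ = 2.74×10⁻⁵ T, B₂ = 1.78×10⁻⁵ T.
Between antiparallel currents both contributions point the same way, so they add. B = B₁ + B₂ = 2.74×10⁻⁵ + 1.78×10⁻⁵ = 4.52×10⁻⁵ T.

B ≈ 45.2 μT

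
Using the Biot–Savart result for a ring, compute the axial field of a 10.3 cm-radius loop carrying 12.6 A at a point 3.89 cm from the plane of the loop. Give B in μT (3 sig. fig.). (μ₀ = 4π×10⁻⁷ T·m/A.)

On the axis of a circular loop, B = μ₀IR² / [2(R²+z²)^(3/2)].
R² + z² = (0.103)² + (0.0389)² = 0.01212 m², and (R²+z²)^(3/2) = 1.33×10⁻³ m³.
B = (4π×10⁻⁷ × 12.6 × 0.01061) / (2 × 1.33×10⁻³) = 6.29×10⁻⁵ T.

B ≈ 62.9 μT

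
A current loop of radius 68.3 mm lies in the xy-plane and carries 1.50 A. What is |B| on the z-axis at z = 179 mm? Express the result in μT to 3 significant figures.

On the axis of a circular loop, B = μ₀IR² / [2(R²+z²)^(3/2)].
R² + z² = (0.0683)² + (0.179)² = 0.03671 m², and (R²+z²)^(3/2) = 7.03×10⁻³ m³.
B = (4π×10⁻⁷ × 1.50 × 0.004665) / (2 × 7.03×10⁻³) = 6.25×10⁻⁷ T.

B ≈ 0.625 μT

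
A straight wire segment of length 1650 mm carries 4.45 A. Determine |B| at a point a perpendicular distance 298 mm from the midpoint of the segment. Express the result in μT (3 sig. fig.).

For a finite straight segment, B = (μ₀I/4πd)(sinθ₁ + sinθ₂), where θ₁, θ₂ are the angles from the perpendicular to each end.
The perpendicular from the point meets the wire at its midpoint, so each end is L/2 = 0.825 m away along the wire.
sinθ₁ = 0.825/√(0.825²+0.298²) = 0.9405; sinθ₂ = 0.825/√(0.825²+0.298²) = 0.9405.
B = (4π×10⁻⁷ × 4.45) / (4π × 0.298) × (0.9405 + 0.9405) = 2.81×10⁻⁶ T.

B ≈ 2.81 μT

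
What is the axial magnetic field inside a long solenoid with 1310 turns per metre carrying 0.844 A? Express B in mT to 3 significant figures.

Inside a long solenoid, B = μ₀nI with n = 1310 turns/m.
B = 4π×10⁻⁷ × 1310 × 0.844 = 1.39×10⁻³ T.

B ≈ 1.39 mT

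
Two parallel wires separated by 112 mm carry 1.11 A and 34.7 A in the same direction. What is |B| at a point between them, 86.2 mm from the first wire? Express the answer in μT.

B ≈ 266 μT

Each long wire gives B = μ₀I/(2πd). Distances are d₁ = 0.0862 m and d₂ = 0.0258 m.
B₁ = 2.58×10⁻⁶ T, B₂ = 2.69×10⁻⁴ T.
Between parallel currents the two contributions point in opposite directions, so they subtract. B = |B₁ − B₂| = |2.58×10⁻⁶ − 2.69×10⁻⁴| = 2.66×10⁻⁴ T.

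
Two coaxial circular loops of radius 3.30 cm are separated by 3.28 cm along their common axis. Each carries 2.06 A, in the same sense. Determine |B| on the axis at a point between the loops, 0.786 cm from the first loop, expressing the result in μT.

B ≈ 56.0 μT

Each loop contributes B = μ₀IR²/[2(R²+z²)^(3/2)] on the axis, with z measured from that loop.
Loop 1 (z = 0.00786 m): B₁ = 3.61×10⁻⁵ T. Loop 2 (z = 0.02494 m): B₂ = 1.99×10⁻⁵ T.
The fields add: B = B₁ + B₂ = 5.60×10⁻⁵ T.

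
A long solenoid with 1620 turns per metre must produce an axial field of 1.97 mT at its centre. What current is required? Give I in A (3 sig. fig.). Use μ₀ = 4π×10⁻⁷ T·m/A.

Inside a long solenoid B = μ₀nI with n = 1620 m⁻¹, so I = B/(μ₀n).
I = 1.97×10⁻³ / (4π×10⁻⁷ × 1620) = 0.968 A.

I ≈ 0.968 A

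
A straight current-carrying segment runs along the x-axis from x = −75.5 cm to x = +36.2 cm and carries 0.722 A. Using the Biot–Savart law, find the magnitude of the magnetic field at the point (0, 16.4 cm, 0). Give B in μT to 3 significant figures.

For a finite straight segment, B = (μ₀I/4πd)(sinθ₁ + sinθ₂), where θ₁, θ₂ are the angles from the perpendicular to each end.
The perpendicular distance is d = 0.164 m; the end-offsets along the wire are a = 0.755 m and b = 0.362 m.
sinθ₁ = 0.755/√(0.755²+0.164²) = 0.9772; sinθ₂ = 0.362/√(0.362²+0.164²) = 0.9109.
B = (4π×10⁻⁷ × 0.722) / (4π × 0.164) × (0.9772 + 0.9109) = 8.31×10⁻⁷ T.

B ≈ 0.831 μT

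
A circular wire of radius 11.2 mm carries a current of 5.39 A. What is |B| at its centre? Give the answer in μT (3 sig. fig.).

B ≈ 302 μT

At the centre of a circular loop the Biot–Savart law gives B = μ₀I/(2R).
B = (4π×10⁻⁷ × 5.39) / (2 × 0.0112) = 3.02×10⁻⁴ T.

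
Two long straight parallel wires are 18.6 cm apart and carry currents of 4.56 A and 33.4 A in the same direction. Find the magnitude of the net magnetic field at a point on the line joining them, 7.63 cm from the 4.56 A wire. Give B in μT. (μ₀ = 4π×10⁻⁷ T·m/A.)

B ≈ 48.9 μT

Each long wire gives B = μ₀I/(2πd). Distances are d₁ = 0.0763 m and d₂ = 0.1097 m.
B₁ = 1.20×10⁻⁵ T, B₂ = 6.09×10⁻⁵ T.
Between parallel currents the two contributions point in opposite directions, so they subtract. B = |B₁ − B₂| = |1.20×10⁻⁵ − 6.09×10⁻⁵| = 4.89×10⁻⁵ T.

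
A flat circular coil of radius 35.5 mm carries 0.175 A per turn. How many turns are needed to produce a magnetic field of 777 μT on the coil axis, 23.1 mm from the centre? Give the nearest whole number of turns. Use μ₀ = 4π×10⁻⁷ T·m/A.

N = 426

For an N-turn coil, B = Nμ₀IR²/[2(R²+z²)^(3/2)]. A single turn gives B₁ = 1.82×10⁻⁶ T with R = 0.0355 m, z = 0.0231 m.
N = B/B₁ = 7.77×10⁻⁴ / 1.82×10⁻⁶ = 426.02.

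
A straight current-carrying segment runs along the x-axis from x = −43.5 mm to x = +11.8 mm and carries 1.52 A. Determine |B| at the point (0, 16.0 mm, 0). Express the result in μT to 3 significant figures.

B ≈ 14.6 μT

For a finite straight segment, B = (μ₀I/4πd)(sinθ₁ + sinθ₂), where θ₁, θ₂ are the angles from the perpendicular to each end.
The perpendicular distance is d = 0.016 m; the end-offsets along the wire are a = 0.0435 m and b = 0.0118 m.
sinθ₁ = 0.0435/√(0.0435²+0.016²) = 0.9385; sinθ₂ = 0.0118/√(0.0118²+0.016²) = 0.5935.
B = (4π×10⁻⁷ × 1.52) / (4π × 0.016) × (0.9385 + 0.5935) = 1.46×10⁻⁵ T.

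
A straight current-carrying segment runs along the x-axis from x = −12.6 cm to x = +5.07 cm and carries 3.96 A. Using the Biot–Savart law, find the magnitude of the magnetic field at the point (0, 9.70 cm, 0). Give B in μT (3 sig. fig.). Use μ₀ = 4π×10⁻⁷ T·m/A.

For a finite straight segment, B = (μ₀I/4πd)(sinθ₁ + sinθ₂), where θ₁, θ₂ are the angles from the perpendicular to each end.
The perpendicular distance is d = 0.097 m; the end-offsets along the wire are a = 0.126 m and b = 0.0507 m.
sinθ₁ = 0.126/√(0.126²+0.097²) = 0.7924; sinθ₂ = 0.0507/√(0.0507²+0.097²) = 0.4632.
B = (4π×10⁻⁷ × 3.96) / (4π × 0.097) × (0.7924 + 0.4632) = 5.13×10⁻⁶ T.

B ≈ 5.13 μT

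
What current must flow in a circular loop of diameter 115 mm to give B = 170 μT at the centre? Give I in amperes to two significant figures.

I ≈ 16 A

At the centre of a circular loop B = μ₀I/(2R), so I = 2RB/μ₀.
With R = 0.0575 m, I = 2 × 0.0575 × 1.70×10⁻⁴ / (4π×10⁻⁷) = 15.6 A.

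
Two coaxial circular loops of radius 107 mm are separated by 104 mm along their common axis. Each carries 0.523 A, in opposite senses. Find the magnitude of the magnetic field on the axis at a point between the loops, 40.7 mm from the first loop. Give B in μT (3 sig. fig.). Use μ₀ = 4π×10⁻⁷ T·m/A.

Each loop contributes B = μ₀IR²/[2(R²+z²)^(3/2)] on the axis, with z measured from that loop.
Loop 1 (z = 0.0407 m): B₁ = 2.51×10⁻⁶ T. Loop 2 (z = 0.0633 m): B₂ = 1.96×10⁻⁶ T.
The fields oppose: B = |B₁ − B₂| = 5.50×10⁻⁷ T.

B ≈ 0.550 μT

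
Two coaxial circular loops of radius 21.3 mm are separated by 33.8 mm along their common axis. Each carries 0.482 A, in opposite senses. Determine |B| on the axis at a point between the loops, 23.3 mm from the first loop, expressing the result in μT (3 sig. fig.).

Each loop contributes B = μ₀IR²/[2(R²+z²)^(3/2)] on the axis, with z measured from that loop.
Loop 1 (z = 0.0233 m): B₁ = 4.37×10⁻⁶ T. Loop 2 (z = 0.0105 m): B₂ = 1.03×10⁻⁵ T.
The fields oppose: B = |B₁ − B₂| = 5.89×10⁻⁶ T.

B ≈ 5.89 μT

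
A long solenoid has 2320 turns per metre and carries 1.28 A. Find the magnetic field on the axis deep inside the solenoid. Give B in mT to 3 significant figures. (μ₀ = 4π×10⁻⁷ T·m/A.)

Inside a long solenoid, B = μ₀nI with n = 2320 turns/m.
B = 4π×10⁻⁷ × 2320 × 1.28 = 3.73×10⁻³ T.

B ≈ 3.73 mT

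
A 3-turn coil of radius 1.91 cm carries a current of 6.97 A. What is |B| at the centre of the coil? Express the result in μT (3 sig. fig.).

B ≈ 688 μT

For an N-turn flat coil, B = Nμ₀I/(2R) with R = 0.0191 m.
B = 3 × 2.29×10⁻⁴ T = 6.88×10⁻⁴ T.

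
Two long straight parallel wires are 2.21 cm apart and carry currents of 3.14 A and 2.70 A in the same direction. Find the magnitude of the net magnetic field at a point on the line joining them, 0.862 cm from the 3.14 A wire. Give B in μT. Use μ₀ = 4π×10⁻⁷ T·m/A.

B ≈ 32.8 μT

Each long wire gives B = μ₀I/(2πd). Distances are d₁ = 0.00862 m and d₂ = 0.01348 m.
B₁ = 7.29×10⁻⁵ T, B₂ = 4.01×10⁻⁵ T.
Between parallel currents the two contributions point in opposite directions, so they subtract. B = |B₁ − B₂| = |7.29×10⁻⁵ − 4.01×10⁻⁵| = 3.28×10⁻⁵ T.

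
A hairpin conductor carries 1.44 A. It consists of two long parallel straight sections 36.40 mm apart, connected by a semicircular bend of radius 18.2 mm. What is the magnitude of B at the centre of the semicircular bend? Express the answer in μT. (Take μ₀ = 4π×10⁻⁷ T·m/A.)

B ≈ 40.7 μT

The semicircular arc contributes B_arc = μ₀I·π/(4πR) = μ₀I/(4R) = 2.49×10⁻⁵ T.
Each semi-infinite lead is at perpendicular distance R = 0.0182 m from the centre, with the perpendicular foot at its near end, so it contributes μ₀I/(4πR); both point the same way, together 1.58×10⁻⁵ T.
Arc and leads all point the same direction: B = 2.49×10⁻⁵ + 1.58×10⁻⁵ = 4.07×10⁻⁵ T.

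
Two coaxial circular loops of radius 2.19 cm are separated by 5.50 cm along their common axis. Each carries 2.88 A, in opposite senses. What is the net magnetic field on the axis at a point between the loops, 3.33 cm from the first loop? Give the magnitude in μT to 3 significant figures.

Each loop contributes B = μ₀IR²/[2(R²+z²)^(3/2)] on the axis, with z measured from that loop.
Loop 1 (z = 0.0333 m): B₁ = 1.37×10⁻⁵ T. Loop 2 (z = 0.0217 m): B₂ = 2.96×10⁻⁵ T.
The fields oppose: B = |B₁ − B₂| = 1.59×10⁻⁵ T.

B ≈ 15.9 μT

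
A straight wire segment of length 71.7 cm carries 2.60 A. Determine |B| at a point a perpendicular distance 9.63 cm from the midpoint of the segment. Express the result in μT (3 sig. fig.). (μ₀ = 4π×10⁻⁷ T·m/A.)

B ≈ 5.21 μT

For a finite straight segment, B = (μ₀I/4πd)(sinθ₁ + sinθ₂), where θ₁, θ₂ are the angles from the perpendicular to each end.
The perpendicular from the point meets the wire at its midpoint, so each end is L/2 = 0.3585 m away along the wire.
sinθ₁ = 0.3585/√(0.3585²+0.0963²) = 0.9658; sinθ₂ = 0.3585/√(0.3585²+0.0963²) = 0.9658.
B = (4π×10⁻⁷ × 2.60) / (4π × 0.0963) × (0.9658 + 0.9658) = 5.21×10⁻⁶ T.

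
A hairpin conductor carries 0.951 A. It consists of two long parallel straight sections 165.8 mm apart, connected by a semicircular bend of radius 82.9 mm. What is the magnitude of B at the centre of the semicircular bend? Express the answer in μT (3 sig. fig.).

B ≈ 5.90 μT

The semicircular arc contributes B_arc = μ₀I·π/(4πR) = μ₀I/(4R) = 3.60×10⁻⁶ T.
Each semi-infinite lead is at perpendicular distance R = 0.0829 m from the centre, with the perpendicular foot at its near end, so it contributes μ₀I/(4πR); both point the same way, together 2.29×10⁻⁶ T.
Arc and leads all point the same direction: B = 3.60×10⁻⁶ + 2.29×10⁻⁶ = 5.90×10⁻⁶ T.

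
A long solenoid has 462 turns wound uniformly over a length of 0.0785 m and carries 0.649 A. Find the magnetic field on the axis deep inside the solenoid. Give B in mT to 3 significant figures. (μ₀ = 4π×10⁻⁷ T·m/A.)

B ≈ 4.80 mT

Inside a long solenoid, B = μ₀nI with n = 5885 turns/m.
B = 4π×10⁻⁷ × 5885 × 0.649 = 4.80×10⁻³ T.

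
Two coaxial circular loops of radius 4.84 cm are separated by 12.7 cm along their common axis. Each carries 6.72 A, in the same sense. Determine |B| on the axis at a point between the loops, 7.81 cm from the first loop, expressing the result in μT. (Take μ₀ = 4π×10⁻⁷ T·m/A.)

B ≈ 43.1 μT

Each loop contributes B = μ₀IR²/[2(R²+z²)^(3/2)] on the axis, with z measured from that loop.
Loop 1 (z = 0.0781 m): B₁ = 1.28×10⁻⁵ T. Loop 2 (z = 0.0489 m): B₂ = 3.04×10⁻⁵ T.
The fields add: B = B₁ + B₂ = 4.31×10⁻⁵ T.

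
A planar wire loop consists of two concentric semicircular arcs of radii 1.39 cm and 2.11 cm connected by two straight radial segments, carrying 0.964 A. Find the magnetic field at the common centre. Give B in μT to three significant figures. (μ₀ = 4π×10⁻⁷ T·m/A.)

B ≈ 7.43 μT

The radial connectors point toward the centre, so dl × r̂ = 0 and they contribute nothing.
Each semicircle gives μ₀I/(4R): inner arc 2.18×10⁻⁵ T, outer arc 1.44×10⁻⁵ T.
The two arcs carry current in opposite angular senses, so their fields oppose: B = |2.18×10⁻⁵ − 1.44×10⁻⁵| = 7.43×10⁻⁶ T.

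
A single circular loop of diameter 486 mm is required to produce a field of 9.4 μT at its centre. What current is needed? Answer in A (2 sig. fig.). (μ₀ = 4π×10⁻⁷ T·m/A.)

I ≈ 3.6 A

At the centre of a circular loop B = μ₀I/(2R), so I = 2RB/μ₀.
With R = 0.243 m, I = 2 × 0.243 × 9.40×10⁻⁶ / (4π×10⁻⁷) = 3.64 A.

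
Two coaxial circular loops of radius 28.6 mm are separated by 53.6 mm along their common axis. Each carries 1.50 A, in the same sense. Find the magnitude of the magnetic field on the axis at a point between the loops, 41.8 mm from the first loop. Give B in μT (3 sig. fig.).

B ≈ 32.0 μT

Each loop contributes B = μ₀IR²/[2(R²+z²)^(3/2)] on the axis, with z measured from that loop.
Loop 1 (z = 0.0418 m): B₁ = 5.93×10⁻⁶ T. Loop 2 (z = 0.0118 m): B₂ = 2.60×10⁻⁵ T.
The fields add: B = B₁ + B₂ = 3.20×10⁻⁵ T.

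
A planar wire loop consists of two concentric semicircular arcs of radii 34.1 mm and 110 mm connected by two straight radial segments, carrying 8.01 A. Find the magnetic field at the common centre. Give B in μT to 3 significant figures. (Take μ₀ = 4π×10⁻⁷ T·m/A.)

The radial connectors point toward the centre, so dl × r̂ = 0 and they contribute nothing.
Each semicircle gives μ₀I/(4R): inner arc 7.38×10⁻⁵ T, outer arc 2.29×10⁻⁵ T.
The two arcs carry current in opposite angular senses, so their fields oppose: B = |7.38×10⁻⁵ − 2.29×10⁻⁵| = 5.09×10⁻⁵ T.

B ≈ 50.9 μT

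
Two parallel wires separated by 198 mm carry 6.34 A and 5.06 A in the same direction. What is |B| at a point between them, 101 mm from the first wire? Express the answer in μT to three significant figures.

B ≈ 2.12 μT

Each long wire gives B = μ₀I/(2πd). Distances are d₁ = 0.101 m and d₂ = 0.097 m.
B₁ = 1.26×10⁻⁵ T, B₂ = 1.04×10⁻⁵ T.
Between parallel currents the two contributions point in opposite directions, so they subtract. B = |B₁ − B₂| = |1.26×10⁻⁵ − 1.04×10⁻⁵| = 2.12×10⁻⁶ T.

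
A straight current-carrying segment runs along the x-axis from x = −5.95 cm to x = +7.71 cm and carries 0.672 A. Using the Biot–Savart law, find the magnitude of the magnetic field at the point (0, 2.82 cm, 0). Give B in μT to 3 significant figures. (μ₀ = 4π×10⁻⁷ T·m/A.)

For a finite straight segment, B = (μ₀I/4πd)(sinθ₁ + sinθ₂), where θ₁, θ₂ are the angles from the perpendicular to each end.
The perpendicular distance is d = 0.0282 m; the end-offsets along the wire are a = 0.0595 m and b = 0.0771 m.
sinθ₁ = 0.0595/√(0.0595²+0.0282²) = 0.9036; sinθ₂ = 0.0771/√(0.0771²+0.0282²) = 0.9392.
B = (4π×10⁻⁷ × 0.672) / (4π × 0.0282) × (0.9036 + 0.9392) = 4.39×10⁻⁶ T.

B ≈ 4.39 μT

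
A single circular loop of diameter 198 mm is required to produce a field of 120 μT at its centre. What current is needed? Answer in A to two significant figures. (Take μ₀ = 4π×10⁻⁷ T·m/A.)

At the centre of a circular loop B = μ₀I/(2R), so I = 2RB/μ₀.
With R = 0.099 m, I = 2 × 0.099 × 1.20×10⁻⁴ / (4π×10⁻⁷) = 18.9 A.

I ≈ 19 A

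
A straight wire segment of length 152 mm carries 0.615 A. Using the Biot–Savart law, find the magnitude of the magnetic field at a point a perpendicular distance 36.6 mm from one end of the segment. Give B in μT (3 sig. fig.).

B ≈ 1.63 μT

For a finite straight segment, B = (μ₀I/4πd)(sinθ₁ + sinθ₂), where θ₁, θ₂ are the angles from the perpendicular to each end.
The perpendicular foot is at one end, so the two end-offsets along the wire are 0 and L = 0.152 m.
sinθ₁ = 0/√(0²+0.0366²) = 0.0000; sinθ₂ = 0.152/√(0.152²+0.0366²) = 0.9722.
B = (4π×10⁻⁷ × 0.615) / (4π × 0.0366) × (0.0000 + 0.9722) = 1.63×10⁻⁶ T.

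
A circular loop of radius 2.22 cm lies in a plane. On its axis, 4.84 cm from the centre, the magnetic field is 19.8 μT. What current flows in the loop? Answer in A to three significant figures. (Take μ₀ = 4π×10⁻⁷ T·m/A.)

On the axis of a loop, B = μ₀IR²/[2(R²+z²)^(3/2)], so I = 2B(R²+z²)^(3/2)/(μ₀R²).
R² + z² = 0.0004928 + 0.002343 = 0.002835 m²; raised to 3/2 gives 1.51×10⁻⁴ m³.
I = 2 × 1.98×10⁻⁵ × 1.51×10⁻⁴ / (1.26×10⁻⁶ × 0.0004928) = 9.65 A.

I ≈ 9.65 A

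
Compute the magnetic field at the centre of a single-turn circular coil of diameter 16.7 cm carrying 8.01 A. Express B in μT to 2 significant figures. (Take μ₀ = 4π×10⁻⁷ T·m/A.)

At the centre of a circular loop the Biot–Savart law gives B = μ₀I/(2R) (so R = 0.0835 m).
B = (4π×10⁻⁷ × 8.01) / (2 × 0.0835) = 6.03×10⁻⁵ T.

B ≈ 60 μT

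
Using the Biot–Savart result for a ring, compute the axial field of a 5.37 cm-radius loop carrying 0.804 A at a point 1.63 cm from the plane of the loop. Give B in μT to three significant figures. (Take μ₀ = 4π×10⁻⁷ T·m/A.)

B ≈ 8.24 μT

On the axis of a circular loop, B = μ₀IR² / [2(R²+z²)^(3/2)].
R² + z² = (0.0537)² + (0.0163)² = 0.003149 m², and (R²+z²)^(3/2) = 1.77×10⁻⁴ m³.
B = (4π×10⁻⁷ × 0.804 × 0.002884) / (2 × 1.77×10⁻⁴) = 8.24×10⁻⁶ T.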